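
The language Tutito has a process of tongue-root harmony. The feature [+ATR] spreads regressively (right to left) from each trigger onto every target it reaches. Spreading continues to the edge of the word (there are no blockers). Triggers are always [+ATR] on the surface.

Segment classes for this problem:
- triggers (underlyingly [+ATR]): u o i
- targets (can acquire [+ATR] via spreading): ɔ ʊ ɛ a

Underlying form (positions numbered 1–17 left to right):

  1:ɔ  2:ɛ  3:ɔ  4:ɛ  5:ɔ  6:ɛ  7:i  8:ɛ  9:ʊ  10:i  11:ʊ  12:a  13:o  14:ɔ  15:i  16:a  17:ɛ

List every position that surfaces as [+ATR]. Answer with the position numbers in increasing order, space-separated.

1 2 3 4 5 6 7 8 9 10 11 12 13 14 15

From /i/ at 7 leftward: 6 /ɛ/ → [+ATR]; 5 /ɔ/ → [+ATR]; 4 /ɛ/ → [+ATR]; 3 /ɔ/ → [+ATR]; 2 /ɛ/ → [+ATR]; 1 /ɔ/ → [+ATR]; word edge.
From /i/ at 10 leftward: 9 /ʊ/ → [+ATR]; 8 /ɛ/ → [+ATR]; 7 /i/ is itself a trigger — this domain ends here.
From /o/ at 13 leftward: 12 /a/ → [+ATR]; 11 /ʊ/ → [+ATR]; 10 /i/ is itself a trigger — this domain ends here.
From /i/ at 15 leftward: 14 /ɔ/ → [+ATR]; 13 /o/ is itself a trigger — this domain ends here.
Targets with no active source: positions 16 17 stay [-ATR].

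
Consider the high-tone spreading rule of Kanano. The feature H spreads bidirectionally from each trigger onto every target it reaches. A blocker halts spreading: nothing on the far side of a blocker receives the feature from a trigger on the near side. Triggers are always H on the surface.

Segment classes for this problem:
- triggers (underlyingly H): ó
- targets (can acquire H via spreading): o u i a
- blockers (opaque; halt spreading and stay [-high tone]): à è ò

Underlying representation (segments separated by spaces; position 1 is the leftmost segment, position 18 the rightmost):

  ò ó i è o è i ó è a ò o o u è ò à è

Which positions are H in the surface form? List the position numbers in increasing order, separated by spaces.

From /ó/ at 2 rightward: 3 /i/ → H; 4 /è/ blocks.
From /ó/ at 2 leftward: 1 /ò/ blocks.
From /ó/ at 8 rightward: 9 /è/ blocks.
From /ó/ at 8 leftward: 7 /i/ → H; 6 /è/ blocks.
Targets with no active source: positions 5 10 12 13 14 stay [-high tone].

2 3 7 8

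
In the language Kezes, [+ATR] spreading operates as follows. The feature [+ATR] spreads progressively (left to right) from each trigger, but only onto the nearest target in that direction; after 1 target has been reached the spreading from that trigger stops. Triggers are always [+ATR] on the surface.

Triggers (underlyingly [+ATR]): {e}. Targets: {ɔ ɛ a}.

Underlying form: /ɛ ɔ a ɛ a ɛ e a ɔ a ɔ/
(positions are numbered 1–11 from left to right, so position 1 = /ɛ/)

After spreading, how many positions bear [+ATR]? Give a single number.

2

From /e/ at 7 rightward: 8 /a/ → [+ATR]; bound reached.
Targets with no active source: positions 1 2 3 4 5 6 9 10 11 stay [-ATR].
[+ATR] positions on the surface: 7 8.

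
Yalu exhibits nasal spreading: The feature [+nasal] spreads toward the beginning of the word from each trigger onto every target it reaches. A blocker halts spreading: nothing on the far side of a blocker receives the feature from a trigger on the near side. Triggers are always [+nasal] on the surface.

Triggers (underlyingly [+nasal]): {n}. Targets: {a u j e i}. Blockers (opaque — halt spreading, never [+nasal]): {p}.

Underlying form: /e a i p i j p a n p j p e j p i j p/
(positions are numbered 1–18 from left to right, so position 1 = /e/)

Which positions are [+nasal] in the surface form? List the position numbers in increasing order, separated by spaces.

From /n/ at 9 leftward: 8 /a/ → [+nasal]; 7 /p/ blocks.
Targets with no active source: positions 1 2 3 5 6 11 13 14 16 17 stay [-nasal].

8 9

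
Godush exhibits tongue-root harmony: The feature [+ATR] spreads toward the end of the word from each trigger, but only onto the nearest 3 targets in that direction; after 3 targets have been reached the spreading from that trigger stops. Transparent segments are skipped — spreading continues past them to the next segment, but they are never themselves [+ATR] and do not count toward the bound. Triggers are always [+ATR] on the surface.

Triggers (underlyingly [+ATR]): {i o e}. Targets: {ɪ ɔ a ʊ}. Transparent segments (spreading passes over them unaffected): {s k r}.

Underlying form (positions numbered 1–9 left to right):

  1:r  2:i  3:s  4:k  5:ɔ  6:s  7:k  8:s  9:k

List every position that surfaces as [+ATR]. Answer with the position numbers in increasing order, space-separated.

2 5

From /i/ at 2 rightward: 3 /s/ transparent; 4 /k/ transparent; 5 /ɔ/ → [+ATR]; 6 /s/ transparent; 7 /k/ transparent; 8 /s/ transparent; 9 /k/ transparent; word edge.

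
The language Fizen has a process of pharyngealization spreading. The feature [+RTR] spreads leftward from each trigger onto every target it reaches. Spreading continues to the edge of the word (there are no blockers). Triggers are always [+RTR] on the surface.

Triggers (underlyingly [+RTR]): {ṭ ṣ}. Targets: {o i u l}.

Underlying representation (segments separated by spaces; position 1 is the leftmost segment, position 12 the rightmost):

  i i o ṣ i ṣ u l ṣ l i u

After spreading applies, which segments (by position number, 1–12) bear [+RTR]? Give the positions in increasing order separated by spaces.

1 2 3 4 5 6 7 8 9

From /ṣ/ at 4 leftward: 3 /o/ → [+RTR]; 2 /i/ → [+RTR]; 1 /i/ → [+RTR]; word edge.
From /ṣ/ at 6 leftward: 5 /i/ → [+RTR]; 4 /ṣ/ is itself a trigger — this domain ends here.
From /ṣ/ at 9 leftward: 8 /l/ → [+RTR]; 7 /u/ → [+RTR]; 6 /ṣ/ is itself a trigger — this domain ends here.
Targets with no active source: positions 10 11 12 stay [-emphatic].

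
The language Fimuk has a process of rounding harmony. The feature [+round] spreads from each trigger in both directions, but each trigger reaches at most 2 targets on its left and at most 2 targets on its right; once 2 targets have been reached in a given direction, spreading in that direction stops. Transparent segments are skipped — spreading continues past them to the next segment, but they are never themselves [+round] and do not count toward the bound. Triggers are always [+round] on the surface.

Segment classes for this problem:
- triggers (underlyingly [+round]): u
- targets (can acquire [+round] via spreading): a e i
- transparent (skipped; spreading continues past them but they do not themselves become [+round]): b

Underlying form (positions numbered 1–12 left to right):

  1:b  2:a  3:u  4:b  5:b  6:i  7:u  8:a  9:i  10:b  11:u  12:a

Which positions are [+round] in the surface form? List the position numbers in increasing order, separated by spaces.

2 3 6 7 8 9 11 12

From /u/ at 3 rightward: 4 /b/ transparent; 5 /b/ transparent; 6 /i/ → [+round]; 7 /u/ is itself a trigger — this domain ends here.
From /u/ at 3 leftward: 2 /a/ → [+round]; 1 /b/ transparent; word edge.
From /u/ at 7 rightward: 8 /a/ → [+round]; 9 /i/ → [+round]; bound reached.
From /u/ at 7 leftward: 6 /i/ → [+round]; 5 /b/ transparent; 4 /b/ transparent; 3 /u/ is itself a trigger — this domain ends here.
From /u/ at 11 rightward: 12 /a/ → [+round]; word edge.
From /u/ at 11 leftward: 10 /b/ transparent; 9 /i/ → [+round]; 8 /a/ → [+round]; bound reached.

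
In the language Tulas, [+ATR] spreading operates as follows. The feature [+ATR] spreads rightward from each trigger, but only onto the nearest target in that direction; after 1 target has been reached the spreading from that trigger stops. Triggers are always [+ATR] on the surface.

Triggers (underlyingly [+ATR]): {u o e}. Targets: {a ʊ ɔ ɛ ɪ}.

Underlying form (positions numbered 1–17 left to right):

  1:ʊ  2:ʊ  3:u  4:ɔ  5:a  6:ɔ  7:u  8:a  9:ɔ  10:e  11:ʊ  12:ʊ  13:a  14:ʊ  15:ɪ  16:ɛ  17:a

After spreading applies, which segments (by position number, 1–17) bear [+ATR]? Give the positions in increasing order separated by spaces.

From /u/ at 3 rightward: 4 /ɔ/ → [+ATR]; bound reached.
From /u/ at 7 rightward: 8 /a/ → [+ATR]; bound reached.
From /e/ at 10 rightward: 11 /ʊ/ → [+ATR]; bound reached.
Targets with no active source: positions 1 2 5 6 9 12 13 14 15 16 17 stay [-ATR].

3 4 7 8 10 11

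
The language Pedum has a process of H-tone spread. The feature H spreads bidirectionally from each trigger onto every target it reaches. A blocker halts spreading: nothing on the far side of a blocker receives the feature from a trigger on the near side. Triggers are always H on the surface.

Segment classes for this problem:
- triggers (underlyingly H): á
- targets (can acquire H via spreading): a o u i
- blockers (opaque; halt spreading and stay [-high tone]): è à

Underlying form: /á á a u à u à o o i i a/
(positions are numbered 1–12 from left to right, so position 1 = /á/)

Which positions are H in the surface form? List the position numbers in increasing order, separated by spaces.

From /á/ at 1 rightward: 2 /á/ is itself a trigger — this domain ends here.
From /á/ at 1 leftward: word edge.
From /á/ at 2 rightward: 3 /a/ → H; 4 /u/ → H; 5 /à/ blocks.
From /á/ at 2 leftward: 1 /á/ is itself a trigger — this domain ends here.
Targets with no active source: positions 6 8 9 10 11 12 stay [-high tone].

1 2 3 4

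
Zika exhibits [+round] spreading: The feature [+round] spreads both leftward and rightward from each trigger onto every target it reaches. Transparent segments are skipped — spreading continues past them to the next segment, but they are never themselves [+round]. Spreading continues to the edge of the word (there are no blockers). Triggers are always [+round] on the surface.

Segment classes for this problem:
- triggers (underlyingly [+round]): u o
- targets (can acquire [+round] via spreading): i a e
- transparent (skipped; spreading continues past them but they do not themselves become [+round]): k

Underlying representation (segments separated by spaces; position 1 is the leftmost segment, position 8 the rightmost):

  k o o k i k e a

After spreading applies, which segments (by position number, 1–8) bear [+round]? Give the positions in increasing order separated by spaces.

From /o/ at 2 rightward: 3 /o/ is itself a trigger — this domain ends here.
From /o/ at 2 leftward: 1 /k/ transparent; word edge.
From /o/ at 3 rightward: 4 /k/ transparent; 5 /i/ → [+round]; 6 /k/ transparent; 7 /e/ → [+round]; 8 /a/ → [+round]; word edge.
From /o/ at 3 leftward: 2 /o/ is itself a trigger — this domain ends here.

2 3 5 7 8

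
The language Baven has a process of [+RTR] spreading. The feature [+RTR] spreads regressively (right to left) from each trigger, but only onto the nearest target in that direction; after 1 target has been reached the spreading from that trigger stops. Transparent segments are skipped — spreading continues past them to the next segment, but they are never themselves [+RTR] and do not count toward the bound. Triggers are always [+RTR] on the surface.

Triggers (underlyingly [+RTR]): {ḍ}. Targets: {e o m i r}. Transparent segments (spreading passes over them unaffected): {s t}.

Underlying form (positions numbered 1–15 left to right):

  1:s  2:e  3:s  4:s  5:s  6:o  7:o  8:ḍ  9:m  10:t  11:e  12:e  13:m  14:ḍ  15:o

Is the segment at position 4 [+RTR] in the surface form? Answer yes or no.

no

From /ḍ/ at 8 leftward: 7 /o/ → [+RTR]; bound reached.
From /ḍ/ at 14 leftward: 13 /m/ → [+RTR]; bound reached.
Targets with no active source: positions 2 6 9 11 12 15 stay [-emphatic].
[+RTR] positions on the surface: 7 8 13 14.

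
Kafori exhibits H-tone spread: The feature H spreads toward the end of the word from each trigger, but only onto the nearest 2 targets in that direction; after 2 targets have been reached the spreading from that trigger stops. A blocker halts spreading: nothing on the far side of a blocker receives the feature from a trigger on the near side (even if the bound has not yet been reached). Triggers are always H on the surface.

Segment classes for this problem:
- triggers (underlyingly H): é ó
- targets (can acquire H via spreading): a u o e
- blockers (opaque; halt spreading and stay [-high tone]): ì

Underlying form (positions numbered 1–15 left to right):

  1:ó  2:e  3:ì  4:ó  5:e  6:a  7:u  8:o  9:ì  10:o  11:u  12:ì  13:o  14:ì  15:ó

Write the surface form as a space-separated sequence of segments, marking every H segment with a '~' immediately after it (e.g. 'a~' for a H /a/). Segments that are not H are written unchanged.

From /ó/ at 1 rightward: 2 /e/ → H; 3 /ì/ blocks.
From /ó/ at 4 rightward: 5 /e/ → H; 6 /a/ → H; bound reached.
From /ó/ at 15 rightward: word edge.
Targets with no active source: positions 7 8 10 11 13 stay [-high tone].
H positions on the surface: 1 2 4 5 6 15.

ó~ e~ ì ó~ e~ a~ u o ì o u ì o ì ó~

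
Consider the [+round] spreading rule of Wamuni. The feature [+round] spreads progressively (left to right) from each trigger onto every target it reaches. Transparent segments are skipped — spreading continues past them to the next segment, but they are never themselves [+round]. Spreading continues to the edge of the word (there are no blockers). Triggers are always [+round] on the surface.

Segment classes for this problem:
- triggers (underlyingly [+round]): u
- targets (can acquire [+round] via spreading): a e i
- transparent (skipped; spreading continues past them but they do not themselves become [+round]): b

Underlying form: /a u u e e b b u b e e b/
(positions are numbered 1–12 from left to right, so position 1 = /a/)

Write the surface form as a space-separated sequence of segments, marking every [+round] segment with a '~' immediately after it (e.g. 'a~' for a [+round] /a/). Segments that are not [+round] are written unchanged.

a u~ u~ e~ e~ b b u~ b e~ e~ b

From /u/ at 2 rightward: 3 /u/ is itself a trigger — this domain ends here.
From /u/ at 3 rightward: 4 /e/ → [+round]; 5 /e/ → [+round]; 6 /b/ transparent; 7 /b/ transparent; 8 /u/ is itself a trigger — this domain ends here.
From /u/ at 8 rightward: 9 /b/ transparent; 10 /e/ → [+round]; 11 /e/ → [+round]; 12 /b/ transparent; word edge.
Target with no active source: position 1 stays [-round].
[+round] positions on the surface: 2 3 4 5 8 10 11.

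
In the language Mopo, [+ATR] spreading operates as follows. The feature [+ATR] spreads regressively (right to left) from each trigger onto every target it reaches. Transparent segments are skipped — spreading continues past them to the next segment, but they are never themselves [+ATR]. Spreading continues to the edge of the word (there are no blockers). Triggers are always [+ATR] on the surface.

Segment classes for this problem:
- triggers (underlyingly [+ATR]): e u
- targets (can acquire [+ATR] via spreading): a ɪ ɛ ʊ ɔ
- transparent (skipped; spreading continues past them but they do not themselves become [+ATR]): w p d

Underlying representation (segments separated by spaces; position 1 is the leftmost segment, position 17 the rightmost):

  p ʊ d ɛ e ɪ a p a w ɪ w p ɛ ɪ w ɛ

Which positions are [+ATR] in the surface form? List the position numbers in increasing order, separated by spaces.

From /e/ at 5 leftward: 4 /ɛ/ → [+ATR]; 3 /d/ transparent; 2 /ʊ/ → [+ATR]; 1 /p/ transparent; word edge.
Targets with no active source: positions 6 7 9 11 14 15 17 stay [-ATR].

2 4 5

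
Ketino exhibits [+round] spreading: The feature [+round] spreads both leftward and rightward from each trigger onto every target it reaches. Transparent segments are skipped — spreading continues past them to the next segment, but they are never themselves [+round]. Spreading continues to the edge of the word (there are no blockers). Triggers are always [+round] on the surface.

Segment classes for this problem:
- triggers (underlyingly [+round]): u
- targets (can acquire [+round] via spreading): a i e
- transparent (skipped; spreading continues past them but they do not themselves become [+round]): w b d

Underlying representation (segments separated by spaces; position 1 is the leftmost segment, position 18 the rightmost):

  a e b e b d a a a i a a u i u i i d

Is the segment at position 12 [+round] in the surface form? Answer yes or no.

From /u/ at 13 rightward: 14 /i/ → [+round]; 15 /u/ is itself a trigger — this domain ends here.
From /u/ at 13 leftward: 12 /a/ → [+round]; 11 /a/ → [+round]; 10 /i/ → [+round]; 9 /a/ → [+round]; 8 /a/ → [+round]; 7 /a/ → [+round]; 6 /d/ transparent; 5 /b/ transparent; 4 /e/ → [+round]; 3 /b/ transparent; 2 /e/ → [+round]; 1 /a/ → [+round]; word edge.
From /u/ at 15 rightward: 16 /i/ → [+round]; 17 /i/ → [+round]; 18 /d/ transparent; word edge.
From /u/ at 15 leftward: 14 /i/ → [+round]; 13 /u/ is itself a trigger — this domain ends here.
[+round] positions on the surface: 1 2 4 7 8 9 10 11 12 13 14 15 16 17.

yes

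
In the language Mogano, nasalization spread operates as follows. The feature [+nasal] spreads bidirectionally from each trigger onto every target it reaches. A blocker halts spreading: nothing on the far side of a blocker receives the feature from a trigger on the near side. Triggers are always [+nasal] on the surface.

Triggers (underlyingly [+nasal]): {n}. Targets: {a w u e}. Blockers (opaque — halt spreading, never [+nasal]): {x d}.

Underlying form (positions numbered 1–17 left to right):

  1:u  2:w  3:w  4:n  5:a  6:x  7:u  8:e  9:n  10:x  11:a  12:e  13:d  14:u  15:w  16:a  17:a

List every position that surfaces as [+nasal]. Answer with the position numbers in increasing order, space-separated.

From /n/ at 4 rightward: 5 /a/ → [+nasal]; 6 /x/ blocks.
From /n/ at 4 leftward: 3 /w/ → [+nasal]; 2 /w/ → [+nasal]; 1 /u/ → [+nasal]; word edge.
From /n/ at 9 rightward: 10 /x/ blocks.
From /n/ at 9 leftward: 8 /e/ → [+nasal]; 7 /u/ → [+nasal]; 6 /x/ blocks.
Targets with no active source: positions 11 12 14 15 16 17 stay [-nasal].

1 2 3 4 5 7 8 9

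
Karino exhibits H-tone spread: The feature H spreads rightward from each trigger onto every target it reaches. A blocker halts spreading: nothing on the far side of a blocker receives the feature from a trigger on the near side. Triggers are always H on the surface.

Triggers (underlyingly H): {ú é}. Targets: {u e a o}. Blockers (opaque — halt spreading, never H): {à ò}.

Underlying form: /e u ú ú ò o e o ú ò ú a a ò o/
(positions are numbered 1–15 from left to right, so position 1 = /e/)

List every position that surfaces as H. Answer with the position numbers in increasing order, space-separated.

From /ú/ at 3 rightward: 4 /ú/ is itself a trigger — this domain ends here.
From /ú/ at 4 rightward: 5 /ò/ blocks.
From /ú/ at 9 rightward: 10 /ò/ blocks.
From /ú/ at 11 rightward: 12 /a/ → H; 13 /a/ → H; 14 /ò/ blocks.
Targets with no active source: positions 1 2 6 7 8 15 stay [-high tone].

3 4 9 11 12 13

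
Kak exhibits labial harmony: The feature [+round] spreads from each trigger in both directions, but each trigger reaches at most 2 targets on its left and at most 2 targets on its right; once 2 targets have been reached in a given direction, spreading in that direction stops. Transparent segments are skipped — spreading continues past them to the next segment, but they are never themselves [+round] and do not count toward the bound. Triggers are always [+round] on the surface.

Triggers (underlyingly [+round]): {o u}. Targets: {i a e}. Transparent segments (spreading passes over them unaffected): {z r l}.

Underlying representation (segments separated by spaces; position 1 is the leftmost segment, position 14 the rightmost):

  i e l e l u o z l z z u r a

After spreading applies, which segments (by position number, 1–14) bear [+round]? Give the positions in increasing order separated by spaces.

From /u/ at 6 rightward: 7 /o/ is itself a trigger — this domain ends here.
From /u/ at 6 leftward: 5 /l/ transparent; 4 /e/ → [+round]; 3 /l/ transparent; 2 /e/ → [+round]; bound reached.
From /o/ at 7 rightward: 8 /z/ transparent; 9 /l/ transparent; 10 /z/ transparent; 11 /z/ transparent; 12 /u/ is itself a trigger — this domain ends here.
From /o/ at 7 leftward: 6 /u/ is itself a trigger — this domain ends here.
From /u/ at 12 rightward: 13 /r/ transparent; 14 /a/ → [+round]; word edge.
From /u/ at 12 leftward: 11 /z/ transparent; 10 /z/ transparent; 9 /l/ transparent; 8 /z/ transparent; 7 /o/ is itself a trigger — this domain ends here.
Target with no active source: position 1 stays [-round].

2 4 6 7 12 14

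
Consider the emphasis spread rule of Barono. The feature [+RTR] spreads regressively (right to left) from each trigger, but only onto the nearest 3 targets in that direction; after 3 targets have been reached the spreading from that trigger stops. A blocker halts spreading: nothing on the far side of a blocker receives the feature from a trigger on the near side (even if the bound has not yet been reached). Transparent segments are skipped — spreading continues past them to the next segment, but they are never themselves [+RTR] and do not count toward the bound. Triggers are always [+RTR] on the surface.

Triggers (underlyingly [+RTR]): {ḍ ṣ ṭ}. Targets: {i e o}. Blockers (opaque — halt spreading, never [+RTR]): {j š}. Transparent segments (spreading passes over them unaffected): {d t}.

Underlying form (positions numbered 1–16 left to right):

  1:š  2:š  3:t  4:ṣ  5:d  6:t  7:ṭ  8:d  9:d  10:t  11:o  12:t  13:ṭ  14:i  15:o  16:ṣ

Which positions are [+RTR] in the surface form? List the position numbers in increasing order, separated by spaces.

4 7 11 13 14 15 16

From /ṣ/ at 4 leftward: 3 /t/ transparent; 2 /š/ blocks.
From /ṭ/ at 7 leftward: 6 /t/ transparent; 5 /d/ transparent; 4 /ṣ/ is itself a trigger — this domain ends here.
From /ṭ/ at 13 leftward: 12 /t/ transparent; 11 /o/ → [+RTR]; 10 /t/ transparent; 9 /d/ transparent; 8 /d/ transparent; 7 /ṭ/ is itself a trigger — this domain ends here.
From /ṣ/ at 16 leftward: 15 /o/ → [+RTR]; 14 /i/ → [+RTR]; 13 /ṭ/ is itself a trigger — this domain ends here.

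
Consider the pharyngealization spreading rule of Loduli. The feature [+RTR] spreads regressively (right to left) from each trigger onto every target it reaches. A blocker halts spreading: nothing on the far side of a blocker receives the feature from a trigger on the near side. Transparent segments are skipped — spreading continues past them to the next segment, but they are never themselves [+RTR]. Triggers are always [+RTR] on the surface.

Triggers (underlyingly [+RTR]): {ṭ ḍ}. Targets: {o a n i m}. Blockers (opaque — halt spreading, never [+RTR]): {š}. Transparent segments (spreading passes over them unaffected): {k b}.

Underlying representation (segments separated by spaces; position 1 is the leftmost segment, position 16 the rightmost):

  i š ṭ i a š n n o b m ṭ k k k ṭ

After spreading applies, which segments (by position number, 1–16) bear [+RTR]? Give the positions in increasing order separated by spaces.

From /ṭ/ at 3 leftward: 2 /š/ blocks.
From /ṭ/ at 12 leftward: 11 /m/ → [+RTR]; 10 /b/ transparent; 9 /o/ → [+RTR]; 8 /n/ → [+RTR]; 7 /n/ → [+RTR]; 6 /š/ blocks.
From /ṭ/ at 16 leftward: 15 /k/ transparent; 14 /k/ transparent; 13 /k/ transparent; 12 /ṭ/ is itself a trigger — this domain ends here.
Targets with no active source: positions 1 4 5 stay [-emphatic].

3 7 8 9 11 12 16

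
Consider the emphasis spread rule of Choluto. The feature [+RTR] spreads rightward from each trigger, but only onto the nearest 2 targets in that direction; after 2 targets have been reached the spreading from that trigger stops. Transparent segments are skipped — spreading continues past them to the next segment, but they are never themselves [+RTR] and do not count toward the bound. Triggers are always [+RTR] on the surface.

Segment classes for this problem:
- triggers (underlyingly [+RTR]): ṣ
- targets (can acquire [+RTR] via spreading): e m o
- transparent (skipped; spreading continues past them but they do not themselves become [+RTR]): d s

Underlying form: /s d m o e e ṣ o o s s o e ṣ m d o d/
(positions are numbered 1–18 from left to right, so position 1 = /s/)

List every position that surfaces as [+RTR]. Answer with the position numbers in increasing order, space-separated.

7 8 9 14 15 17

From /ṣ/ at 7 rightward: 8 /o/ → [+RTR]; 9 /o/ → [+RTR]; bound reached.
From /ṣ/ at 14 rightward: 15 /m/ → [+RTR]; 16 /d/ transparent; 17 /o/ → [+RTR]; bound reached.
Targets with no active source: positions 3 4 5 6 12 13 stay [-emphatic].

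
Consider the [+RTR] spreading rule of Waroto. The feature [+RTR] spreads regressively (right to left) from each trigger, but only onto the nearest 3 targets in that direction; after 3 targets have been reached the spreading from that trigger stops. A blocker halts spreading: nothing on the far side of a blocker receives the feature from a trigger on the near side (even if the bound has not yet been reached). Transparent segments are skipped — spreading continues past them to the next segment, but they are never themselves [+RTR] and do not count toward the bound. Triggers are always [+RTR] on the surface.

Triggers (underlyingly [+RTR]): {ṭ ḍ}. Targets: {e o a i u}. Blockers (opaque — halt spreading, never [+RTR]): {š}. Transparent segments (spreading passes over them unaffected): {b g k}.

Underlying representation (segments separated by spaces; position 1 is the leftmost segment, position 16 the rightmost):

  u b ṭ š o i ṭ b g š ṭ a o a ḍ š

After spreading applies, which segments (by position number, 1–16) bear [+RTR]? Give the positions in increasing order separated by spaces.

From /ṭ/ at 3 leftward: 2 /b/ transparent; 1 /u/ → [+RTR]; word edge.
From /ṭ/ at 7 leftward: 6 /i/ → [+RTR]; 5 /o/ → [+RTR]; 4 /š/ blocks.
From /ṭ/ at 11 leftward: 10 /š/ blocks.
From /ḍ/ at 15 leftward: 14 /a/ → [+RTR]; 13 /o/ → [+RTR]; 12 /a/ → [+RTR]; bound reached.

1 3 5 6 7 11 12 13 14 15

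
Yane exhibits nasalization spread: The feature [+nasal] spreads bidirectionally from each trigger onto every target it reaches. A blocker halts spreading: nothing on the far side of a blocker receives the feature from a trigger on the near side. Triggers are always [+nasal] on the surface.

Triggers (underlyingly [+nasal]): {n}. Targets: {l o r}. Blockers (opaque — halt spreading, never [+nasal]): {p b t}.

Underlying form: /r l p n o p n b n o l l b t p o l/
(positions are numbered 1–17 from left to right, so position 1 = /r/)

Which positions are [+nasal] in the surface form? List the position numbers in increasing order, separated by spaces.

4 5 7 9 10 11 12

From /n/ at 4 rightward: 5 /o/ → [+nasal]; 6 /p/ blocks.
From /n/ at 4 leftward: 3 /p/ blocks.
From /n/ at 7 rightward: 8 /b/ blocks.
From /n/ at 7 leftward: 6 /p/ blocks.
From /n/ at 9 rightward: 10 /o/ → [+nasal]; 11 /l/ → [+nasal]; 12 /l/ → [+nasal]; 13 /b/ blocks.
From /n/ at 9 leftward: 8 /b/ blocks.
Targets with no active source: positions 1 2 16 17 stay [-nasal].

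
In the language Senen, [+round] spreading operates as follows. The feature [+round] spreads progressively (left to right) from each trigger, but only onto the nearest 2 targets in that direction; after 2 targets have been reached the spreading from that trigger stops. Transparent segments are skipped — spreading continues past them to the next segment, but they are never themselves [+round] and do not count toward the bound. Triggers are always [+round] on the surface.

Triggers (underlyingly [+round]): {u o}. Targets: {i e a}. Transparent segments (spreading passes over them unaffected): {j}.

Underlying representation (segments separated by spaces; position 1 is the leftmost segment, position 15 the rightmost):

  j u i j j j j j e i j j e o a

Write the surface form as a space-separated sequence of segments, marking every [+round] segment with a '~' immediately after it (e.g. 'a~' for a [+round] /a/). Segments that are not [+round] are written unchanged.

From /u/ at 2 rightward: 3 /i/ → [+round]; 4 /j/ transparent; 5 /j/ transparent; 6 /j/ transparent; 7 /j/ transparent; 8 /j/ transparent; 9 /e/ → [+round]; bound reached.
From /o/ at 14 rightward: 15 /a/ → [+round]; word edge.
Targets with no active source: positions 10 13 stay [-round].
[+round] positions on the surface: 2 3 9 14 15.

j u~ i~ j j j j j e~ i j j e o~ a~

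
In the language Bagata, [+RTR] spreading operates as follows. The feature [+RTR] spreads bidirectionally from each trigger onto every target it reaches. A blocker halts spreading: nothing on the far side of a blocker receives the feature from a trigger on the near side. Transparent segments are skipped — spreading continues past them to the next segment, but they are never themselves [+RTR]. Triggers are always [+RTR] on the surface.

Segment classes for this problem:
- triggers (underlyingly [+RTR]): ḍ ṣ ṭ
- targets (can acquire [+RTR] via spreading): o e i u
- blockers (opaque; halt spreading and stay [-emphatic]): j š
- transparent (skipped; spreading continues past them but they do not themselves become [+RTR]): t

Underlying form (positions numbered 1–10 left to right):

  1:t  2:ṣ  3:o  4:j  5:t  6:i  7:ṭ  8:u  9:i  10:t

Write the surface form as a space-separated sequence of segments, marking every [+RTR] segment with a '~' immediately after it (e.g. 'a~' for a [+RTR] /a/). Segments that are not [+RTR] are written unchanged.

t ṣ~ o~ j t i~ ṭ~ u~ i~ t

From /ṣ/ at 2 rightward: 3 /o/ → [+RTR]; 4 /j/ blocks.
From /ṣ/ at 2 leftward: 1 /t/ transparent; word edge.
From /ṭ/ at 7 rightward: 8 /u/ → [+RTR]; 9 /i/ → [+RTR]; 10 /t/ transparent; word edge.
From /ṭ/ at 7 leftward: 6 /i/ → [+RTR]; 5 /t/ transparent; 4 /j/ blocks.
[+RTR] positions on the surface: 2 3 6 7 8 9.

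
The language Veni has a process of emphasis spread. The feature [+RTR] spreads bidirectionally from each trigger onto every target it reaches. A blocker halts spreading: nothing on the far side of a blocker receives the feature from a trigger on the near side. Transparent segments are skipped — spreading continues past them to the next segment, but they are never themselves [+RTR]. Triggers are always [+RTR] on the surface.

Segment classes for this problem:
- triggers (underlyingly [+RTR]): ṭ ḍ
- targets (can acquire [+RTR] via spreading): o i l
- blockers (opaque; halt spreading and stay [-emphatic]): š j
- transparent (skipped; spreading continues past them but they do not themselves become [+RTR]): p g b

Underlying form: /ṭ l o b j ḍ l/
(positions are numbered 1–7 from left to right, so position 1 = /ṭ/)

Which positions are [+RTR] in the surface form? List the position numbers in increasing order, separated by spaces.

From /ṭ/ at 1 rightward: 2 /l/ → [+RTR]; 3 /o/ → [+RTR]; 4 /b/ transparent; 5 /j/ blocks.
From /ṭ/ at 1 leftward: word edge.
From /ḍ/ at 6 rightward: 7 /l/ → [+RTR]; word edge.
From /ḍ/ at 6 leftward: 5 /j/ blocks.

1 2 3 6 7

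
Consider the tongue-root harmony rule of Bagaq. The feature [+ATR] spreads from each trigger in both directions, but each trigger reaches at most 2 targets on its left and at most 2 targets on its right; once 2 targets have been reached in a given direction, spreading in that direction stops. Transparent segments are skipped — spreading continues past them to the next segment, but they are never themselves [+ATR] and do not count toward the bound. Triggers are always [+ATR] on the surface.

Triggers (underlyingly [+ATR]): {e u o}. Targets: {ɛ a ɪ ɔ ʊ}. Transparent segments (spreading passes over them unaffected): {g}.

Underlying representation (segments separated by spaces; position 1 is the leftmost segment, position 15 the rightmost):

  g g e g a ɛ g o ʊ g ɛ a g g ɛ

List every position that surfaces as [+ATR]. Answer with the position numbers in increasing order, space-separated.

3 5 6 8 9 11

From /e/ at 3 rightward: 4 /g/ transparent; 5 /a/ → [+ATR]; 6 /ɛ/ → [+ATR]; bound reached.
From /e/ at 3 leftward: 2 /g/ transparent; 1 /g/ transparent; word edge.
From /o/ at 8 rightward: 9 /ʊ/ → [+ATR]; 10 /g/ transparent; 11 /ɛ/ → [+ATR]; bound reached.
From /o/ at 8 leftward: 7 /g/ transparent; 6 /ɛ/ → [+ATR]; 5 /a/ → [+ATR]; bound reached.
Targets with no active source: positions 12 15 stay [-ATR].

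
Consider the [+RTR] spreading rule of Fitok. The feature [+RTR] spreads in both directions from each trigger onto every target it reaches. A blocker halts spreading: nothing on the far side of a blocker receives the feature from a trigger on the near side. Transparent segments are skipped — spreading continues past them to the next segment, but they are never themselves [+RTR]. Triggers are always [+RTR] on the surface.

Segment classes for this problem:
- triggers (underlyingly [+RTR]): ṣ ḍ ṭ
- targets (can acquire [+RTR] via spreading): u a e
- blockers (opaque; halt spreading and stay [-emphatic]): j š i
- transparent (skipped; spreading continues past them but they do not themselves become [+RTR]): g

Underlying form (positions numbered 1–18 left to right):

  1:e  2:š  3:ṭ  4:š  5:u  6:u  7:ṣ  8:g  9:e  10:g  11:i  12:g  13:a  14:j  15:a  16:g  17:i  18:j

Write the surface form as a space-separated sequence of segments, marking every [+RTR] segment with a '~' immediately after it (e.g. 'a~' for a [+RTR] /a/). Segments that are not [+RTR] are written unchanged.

From /ṭ/ at 3 rightward: 4 /š/ blocks.
From /ṭ/ at 3 leftward: 2 /š/ blocks.
From /ṣ/ at 7 rightward: 8 /g/ transparent; 9 /e/ → [+RTR]; 10 /g/ transparent; 11 /i/ blocks.
From /ṣ/ at 7 leftward: 6 /u/ → [+RTR]; 5 /u/ → [+RTR]; 4 /š/ blocks.
Targets with no active source: positions 1 13 15 stay [-emphatic].
[+RTR] positions on the surface: 3 5 6 7 9.

e š ṭ~ š u~ u~ ṣ~ g e~ g i g a j a g i j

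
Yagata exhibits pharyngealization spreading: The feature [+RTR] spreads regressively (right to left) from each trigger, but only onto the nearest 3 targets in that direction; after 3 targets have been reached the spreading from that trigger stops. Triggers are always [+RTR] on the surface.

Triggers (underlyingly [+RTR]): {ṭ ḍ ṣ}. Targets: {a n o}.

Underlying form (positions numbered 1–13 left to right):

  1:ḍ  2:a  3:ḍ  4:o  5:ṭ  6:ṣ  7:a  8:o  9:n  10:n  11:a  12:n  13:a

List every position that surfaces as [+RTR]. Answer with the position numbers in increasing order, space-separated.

From /ḍ/ at 1 leftward: word edge.
From /ḍ/ at 3 leftward: 2 /a/ → [+RTR]; 1 /ḍ/ is itself a trigger — this domain ends here.
From /ṭ/ at 5 leftward: 4 /o/ → [+RTR]; 3 /ḍ/ is itself a trigger — this domain ends here.
From /ṣ/ at 6 leftward: 5 /ṭ/ is itself a trigger — this domain ends here.
Targets with no active source: positions 7 8 9 10 11 12 13 stay [-emphatic].

1 2 3 4 5 6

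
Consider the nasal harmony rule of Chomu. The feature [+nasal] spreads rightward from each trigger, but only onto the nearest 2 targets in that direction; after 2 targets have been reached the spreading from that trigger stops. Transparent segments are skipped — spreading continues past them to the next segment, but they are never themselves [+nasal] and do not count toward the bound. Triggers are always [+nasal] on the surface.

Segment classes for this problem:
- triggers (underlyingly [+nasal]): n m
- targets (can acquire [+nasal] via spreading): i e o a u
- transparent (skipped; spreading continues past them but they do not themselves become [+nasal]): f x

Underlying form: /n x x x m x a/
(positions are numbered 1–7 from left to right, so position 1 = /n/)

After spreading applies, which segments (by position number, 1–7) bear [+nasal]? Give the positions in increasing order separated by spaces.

From /n/ at 1 rightward: 2 /x/ transparent; 3 /x/ transparent; 4 /x/ transparent; 5 /m/ is itself a trigger — this domain ends here.
From /m/ at 5 rightward: 6 /x/ transparent; 7 /a/ → [+nasal]; word edge.

1 5 7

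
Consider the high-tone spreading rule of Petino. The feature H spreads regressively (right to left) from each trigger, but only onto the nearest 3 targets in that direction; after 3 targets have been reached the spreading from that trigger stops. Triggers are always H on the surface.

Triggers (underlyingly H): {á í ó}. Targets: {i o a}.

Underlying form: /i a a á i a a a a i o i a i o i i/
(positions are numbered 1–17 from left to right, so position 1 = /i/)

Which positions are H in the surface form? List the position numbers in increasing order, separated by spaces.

1 2 3 4

From /á/ at 4 leftward: 3 /a/ → H; 2 /a/ → H; 1 /i/ → H; bound reached.
Targets with no active source: positions 5 6 7 8 9 10 11 12 13 14 15 16 17 stay [-high tone].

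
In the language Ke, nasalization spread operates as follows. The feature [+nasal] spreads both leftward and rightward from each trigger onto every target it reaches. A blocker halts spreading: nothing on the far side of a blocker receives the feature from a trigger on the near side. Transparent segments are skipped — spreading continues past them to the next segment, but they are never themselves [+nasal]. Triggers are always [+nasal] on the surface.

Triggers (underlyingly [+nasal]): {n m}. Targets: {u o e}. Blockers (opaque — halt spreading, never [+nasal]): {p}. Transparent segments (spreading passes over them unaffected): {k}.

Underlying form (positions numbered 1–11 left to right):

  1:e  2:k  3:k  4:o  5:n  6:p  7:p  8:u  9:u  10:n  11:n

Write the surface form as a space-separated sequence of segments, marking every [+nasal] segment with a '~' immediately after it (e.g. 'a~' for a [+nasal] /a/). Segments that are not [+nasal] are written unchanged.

e~ k k o~ n~ p p u~ u~ n~ n~

From /n/ at 5 rightward: 6 /p/ blocks.
From /n/ at 5 leftward: 4 /o/ → [+nasal]; 3 /k/ transparent; 2 /k/ transparent; 1 /e/ → [+nasal]; word edge.
From /n/ at 10 rightward: 11 /n/ is itself a trigger — this domain ends here.
From /n/ at 10 leftward: 9 /u/ → [+nasal]; 8 /u/ → [+nasal]; 7 /p/ blocks.
From /n/ at 11 rightward: word edge.
From /n/ at 11 leftward: 10 /n/ is itself a trigger — this domain ends here.
[+nasal] positions on the surface: 1 4 5 8 9 10 11.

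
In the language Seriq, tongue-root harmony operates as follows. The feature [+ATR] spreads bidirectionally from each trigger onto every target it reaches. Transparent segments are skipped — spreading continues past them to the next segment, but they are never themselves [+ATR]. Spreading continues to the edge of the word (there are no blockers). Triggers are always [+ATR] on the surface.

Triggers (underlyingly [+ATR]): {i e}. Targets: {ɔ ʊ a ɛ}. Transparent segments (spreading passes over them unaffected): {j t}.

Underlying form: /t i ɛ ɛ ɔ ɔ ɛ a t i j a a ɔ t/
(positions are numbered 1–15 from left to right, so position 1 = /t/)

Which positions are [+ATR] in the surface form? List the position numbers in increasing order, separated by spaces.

From /i/ at 2 rightward: 3 /ɛ/ → [+ATR]; 4 /ɛ/ → [+ATR]; 5 /ɔ/ → [+ATR]; 6 /ɔ/ → [+ATR]; 7 /ɛ/ → [+ATR]; 8 /a/ → [+ATR]; 9 /t/ transparent; 10 /i/ is itself a trigger — this domain ends here.
From /i/ at 2 leftward: 1 /t/ transparent; word edge.
From /i/ at 10 rightward: 11 /j/ transparent; 12 /a/ → [+ATR]; 13 /a/ → [+ATR]; 14 /ɔ/ → [+ATR]; 15 /t/ transparent; word edge.
From /i/ at 10 leftward: 9 /t/ transparent; 8 /a/ → [+ATR]; 7 /ɛ/ → [+ATR]; 6 /ɔ/ → [+ATR]; 5 /ɔ/ → [+ATR]; 4 /ɛ/ → [+ATR]; 3 /ɛ/ → [+ATR]; 2 /i/ is itself a trigger — this domain ends here.

2 3 4 5 6 7 8 10 12 13 14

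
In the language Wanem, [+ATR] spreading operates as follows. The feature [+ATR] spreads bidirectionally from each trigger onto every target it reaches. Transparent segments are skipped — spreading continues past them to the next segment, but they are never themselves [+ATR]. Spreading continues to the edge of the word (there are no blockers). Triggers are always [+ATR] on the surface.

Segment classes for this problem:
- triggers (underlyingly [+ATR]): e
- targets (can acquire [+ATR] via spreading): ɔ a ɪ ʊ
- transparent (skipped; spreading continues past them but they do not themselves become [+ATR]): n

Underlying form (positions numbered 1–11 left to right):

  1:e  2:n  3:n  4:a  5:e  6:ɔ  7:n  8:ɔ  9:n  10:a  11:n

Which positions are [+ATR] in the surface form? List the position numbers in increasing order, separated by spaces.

1 4 5 6 8 10

From /e/ at 1 rightward: 2 /n/ transparent; 3 /n/ transparent; 4 /a/ → [+ATR]; 5 /e/ is itself a trigger — this domain ends here.
From /e/ at 1 leftward: word edge.
From /e/ at 5 rightward: 6 /ɔ/ → [+ATR]; 7 /n/ transparent; 8 /ɔ/ → [+ATR]; 9 /n/ transparent; 10 /a/ → [+ATR]; 11 /n/ transparent; word edge.
From /e/ at 5 leftward: 4 /a/ → [+ATR]; 3 /n/ transparent; 2 /n/ transparent; 1 /e/ is itself a trigger — this domain ends here.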